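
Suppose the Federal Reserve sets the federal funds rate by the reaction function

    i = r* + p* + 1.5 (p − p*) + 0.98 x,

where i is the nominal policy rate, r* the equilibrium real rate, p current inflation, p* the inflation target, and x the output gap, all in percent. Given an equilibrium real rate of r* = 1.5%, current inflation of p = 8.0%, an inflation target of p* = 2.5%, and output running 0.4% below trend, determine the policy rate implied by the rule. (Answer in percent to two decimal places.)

11.86%

Output 0.4% below potential → x = -0.4.
i = 1.5 + 2.5 + 1.5 × (8.0 − 2.5) + 0.98 × (-0.4)
   = 1.5 + 2.5 + 8.25 − 0.392 = 11.86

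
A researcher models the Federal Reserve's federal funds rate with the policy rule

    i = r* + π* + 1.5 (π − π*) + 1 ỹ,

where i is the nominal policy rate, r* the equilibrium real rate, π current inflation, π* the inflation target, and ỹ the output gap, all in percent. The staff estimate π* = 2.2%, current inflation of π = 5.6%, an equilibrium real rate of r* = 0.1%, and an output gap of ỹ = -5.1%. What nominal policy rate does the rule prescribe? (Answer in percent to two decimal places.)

i = 0.1 + 2.2 + 1.5 × (5.6 − 2.2) + 1 × (-5.1)
   = 0.1 + 2.2 + 5.1 − 5.1 = 2.30

2.30%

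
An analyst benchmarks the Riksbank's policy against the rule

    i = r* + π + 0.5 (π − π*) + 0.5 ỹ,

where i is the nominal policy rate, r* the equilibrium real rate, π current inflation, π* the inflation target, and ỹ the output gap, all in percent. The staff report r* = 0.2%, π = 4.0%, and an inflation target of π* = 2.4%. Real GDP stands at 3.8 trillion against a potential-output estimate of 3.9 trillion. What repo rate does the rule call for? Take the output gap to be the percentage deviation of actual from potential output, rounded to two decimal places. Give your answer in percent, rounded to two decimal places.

3.72%

Output gap = 100 × (3.8 − 3.9) / 3.9 = -2.56%.
i = 0.20 + 4.00 + 0.5 × (4.00 − 2.40) + 0.5 × (-2.56)
   = 0.20 + 4 + 0.8 − 1.28 = 3.72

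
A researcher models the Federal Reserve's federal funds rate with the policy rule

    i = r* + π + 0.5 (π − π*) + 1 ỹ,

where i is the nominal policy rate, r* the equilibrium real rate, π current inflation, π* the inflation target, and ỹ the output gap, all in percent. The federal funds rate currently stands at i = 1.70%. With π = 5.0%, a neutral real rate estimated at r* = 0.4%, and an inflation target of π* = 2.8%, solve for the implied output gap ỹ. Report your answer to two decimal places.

1 ỹ = 1.70 − 0.4 − 5.0 − 0.5 × (5.0 − 2.8) = -4.8
ỹ = -4.8 / 1 = -4.80

-4.80%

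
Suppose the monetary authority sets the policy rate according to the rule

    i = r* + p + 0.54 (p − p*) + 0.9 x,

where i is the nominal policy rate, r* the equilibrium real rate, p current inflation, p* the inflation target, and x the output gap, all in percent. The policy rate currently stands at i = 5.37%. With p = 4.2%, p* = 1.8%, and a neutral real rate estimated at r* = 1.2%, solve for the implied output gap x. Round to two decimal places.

0.9 x = 5.37 − 1.2 − 4.2 − 0.54 × (4.2 − 1.8) = -1.326
x = -1.326 / 0.9 = -1.47

-1.47%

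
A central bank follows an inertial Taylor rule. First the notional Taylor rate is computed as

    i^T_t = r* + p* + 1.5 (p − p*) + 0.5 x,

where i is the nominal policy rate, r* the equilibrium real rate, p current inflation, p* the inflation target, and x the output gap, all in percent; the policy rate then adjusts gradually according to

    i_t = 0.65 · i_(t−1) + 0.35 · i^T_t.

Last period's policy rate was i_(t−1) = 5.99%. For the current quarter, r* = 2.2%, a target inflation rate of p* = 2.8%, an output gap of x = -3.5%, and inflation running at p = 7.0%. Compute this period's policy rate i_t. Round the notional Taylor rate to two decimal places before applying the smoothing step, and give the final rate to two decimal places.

7.24%

i^T_t = 2.2 + 2.8 + 1.5 × (7.0 − 2.8) + 0.5 × (-3.5)
   = 2.2 + 2.8 + 6.3 − 1.75 = 9.55
i_t = 0.65 × 5.99 + 0.35 × 9.55 = 3.8935 + 3.3425 = 7.24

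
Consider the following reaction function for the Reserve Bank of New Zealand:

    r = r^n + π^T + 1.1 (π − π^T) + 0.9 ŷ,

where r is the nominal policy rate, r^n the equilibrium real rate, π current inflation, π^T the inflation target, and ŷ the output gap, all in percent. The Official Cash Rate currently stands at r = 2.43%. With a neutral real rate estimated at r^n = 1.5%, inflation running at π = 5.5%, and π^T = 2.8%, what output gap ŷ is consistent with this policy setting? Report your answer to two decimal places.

0.9 ŷ = 2.43 − 1.5 − 2.8 − 1.1 × (5.5 − 2.8) = -4.84
ŷ = -4.84 / 0.9 = -5.38

-5.38%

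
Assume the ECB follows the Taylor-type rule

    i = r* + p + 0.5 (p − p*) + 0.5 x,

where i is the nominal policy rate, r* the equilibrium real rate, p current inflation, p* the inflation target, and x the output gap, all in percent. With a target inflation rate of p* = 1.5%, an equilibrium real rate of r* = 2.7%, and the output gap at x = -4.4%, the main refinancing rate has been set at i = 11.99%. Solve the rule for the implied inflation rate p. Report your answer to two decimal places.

8.16%

Collecting p: i = r* + (1 + 0.5) p − 0.5 p* + 0.5 x
1.5 p = 11.99 − 2.7 + 0.5 × 1.5 − 0.5 × (-4.4) = 12.24
p = 12.24 / 1.5 = 8.16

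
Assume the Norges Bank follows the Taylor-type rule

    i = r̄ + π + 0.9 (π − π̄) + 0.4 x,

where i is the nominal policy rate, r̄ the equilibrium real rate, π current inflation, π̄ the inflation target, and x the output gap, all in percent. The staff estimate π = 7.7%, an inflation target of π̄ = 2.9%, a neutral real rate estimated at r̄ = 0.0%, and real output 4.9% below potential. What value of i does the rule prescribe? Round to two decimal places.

10.06%

Output 4.9% below potential → x = -4.9.
i = 0.0 + 7.7 + 0.9 × (7.7 − 2.9) + 0.4 × (-4.9)
   = 0.0 + 7.7 + 4.32 − 1.96 = 10.06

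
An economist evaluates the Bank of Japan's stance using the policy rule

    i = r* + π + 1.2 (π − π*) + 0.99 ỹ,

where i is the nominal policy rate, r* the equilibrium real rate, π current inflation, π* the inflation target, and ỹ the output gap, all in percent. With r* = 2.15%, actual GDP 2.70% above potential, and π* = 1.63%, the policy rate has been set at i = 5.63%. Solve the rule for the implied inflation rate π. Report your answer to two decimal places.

1.26%

Output 2.70% above potential → ỹ = 2.70.
Collecting π: i = r* + (1 + 1.2) π − 1.2 π* + 0.99 ỹ
2.2 π = 5.63 − 2.15 + 1.2 × 1.63 − 0.99 × 2.70 = 2.763
π = 2.763 / 2.2 = 1.26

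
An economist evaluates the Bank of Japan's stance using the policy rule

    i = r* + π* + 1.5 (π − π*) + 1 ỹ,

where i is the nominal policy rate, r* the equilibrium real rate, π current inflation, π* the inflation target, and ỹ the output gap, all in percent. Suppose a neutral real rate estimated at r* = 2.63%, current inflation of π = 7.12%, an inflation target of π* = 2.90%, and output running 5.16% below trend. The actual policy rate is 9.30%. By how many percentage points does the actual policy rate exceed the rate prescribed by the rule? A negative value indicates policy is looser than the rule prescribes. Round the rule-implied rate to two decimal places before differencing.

Output 5.16% below potential → ỹ = -5.16.
i = 2.63 + 2.90 + 1.5 × (7.12 − 2.90) + 1 × (-5.16)
   = 2.63 + 2.9 + 6.33 − 5.16 = 6.70
Deviation = 9.30 − 6.70 = 2.60 pp.

2.60 pp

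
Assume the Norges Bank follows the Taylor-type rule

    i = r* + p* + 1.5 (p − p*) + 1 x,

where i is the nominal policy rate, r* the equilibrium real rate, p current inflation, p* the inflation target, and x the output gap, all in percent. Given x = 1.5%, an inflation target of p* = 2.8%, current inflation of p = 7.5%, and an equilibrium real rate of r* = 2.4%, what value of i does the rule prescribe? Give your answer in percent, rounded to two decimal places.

13.75%

i = 2.4 + 2.8 + 1.5 × (7.5 − 2.8) + 1 × 1.5
   = 2.4 + 2.8 + 7.05 + 1.5 = 13.75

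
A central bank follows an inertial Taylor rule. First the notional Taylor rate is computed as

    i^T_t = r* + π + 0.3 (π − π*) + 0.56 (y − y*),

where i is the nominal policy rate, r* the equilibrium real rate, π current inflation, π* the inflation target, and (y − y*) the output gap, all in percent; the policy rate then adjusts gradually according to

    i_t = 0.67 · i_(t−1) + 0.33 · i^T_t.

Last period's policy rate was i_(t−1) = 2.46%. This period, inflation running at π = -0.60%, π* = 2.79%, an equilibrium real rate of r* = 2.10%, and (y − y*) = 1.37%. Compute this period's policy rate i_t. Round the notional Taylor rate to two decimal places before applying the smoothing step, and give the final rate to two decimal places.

i^T_t = 2.10 + (-0.60) + 0.3 × (-0.60 − 2.79) + 0.56 × 1.37
   = 2.10 − 0.6 − 1.017 + 0.7672 = 1.25
i_t = 0.67 × 2.46 + 0.33 × 1.25 = 1.6482 + 0.4125 = 2.06

2.06%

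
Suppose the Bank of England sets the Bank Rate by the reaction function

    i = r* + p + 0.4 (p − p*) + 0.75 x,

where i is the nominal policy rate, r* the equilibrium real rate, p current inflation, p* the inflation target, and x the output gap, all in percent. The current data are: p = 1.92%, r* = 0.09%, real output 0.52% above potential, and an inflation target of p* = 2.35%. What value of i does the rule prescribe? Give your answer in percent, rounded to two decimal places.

Output 0.52% above potential → x = 0.52.
i = 0.09 + 1.92 + 0.4 × (1.92 − 2.35) + 0.75 × 0.52
   = 0.09 + 1.92 − 0.172 + 0.39 = 2.23

2.23%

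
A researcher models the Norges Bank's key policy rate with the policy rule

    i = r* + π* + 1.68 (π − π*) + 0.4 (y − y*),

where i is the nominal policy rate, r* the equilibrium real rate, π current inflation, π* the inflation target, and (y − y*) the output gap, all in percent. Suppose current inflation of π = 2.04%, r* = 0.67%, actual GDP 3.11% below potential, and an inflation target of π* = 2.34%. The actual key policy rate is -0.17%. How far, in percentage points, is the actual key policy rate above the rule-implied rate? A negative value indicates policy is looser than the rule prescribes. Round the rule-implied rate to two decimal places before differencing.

-1.43 pp

Output 3.11% below potential → (y − y*) = -3.11.
i = 0.67 + 2.34 + 1.68 × (2.04 − 2.34) + 0.4 × (-3.11)
   = 0.67 + 2.34 − 0.504 − 1.244 = 1.26
Deviation = -0.17 − 1.26 = -1.43 pp.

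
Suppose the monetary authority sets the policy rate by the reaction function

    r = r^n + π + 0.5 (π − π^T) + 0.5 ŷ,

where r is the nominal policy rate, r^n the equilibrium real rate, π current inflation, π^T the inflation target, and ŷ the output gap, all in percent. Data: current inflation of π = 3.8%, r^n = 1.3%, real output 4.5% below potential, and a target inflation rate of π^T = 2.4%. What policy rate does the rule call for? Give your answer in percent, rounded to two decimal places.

Output 4.5% below potential → ŷ = -4.5.
r = 1.3 + 3.8 + 0.5 × (3.8 − 2.4) + 0.5 × (-4.5)
   = 1.3 + 3.8 + 0.7 − 2.25 = 3.55

3.55%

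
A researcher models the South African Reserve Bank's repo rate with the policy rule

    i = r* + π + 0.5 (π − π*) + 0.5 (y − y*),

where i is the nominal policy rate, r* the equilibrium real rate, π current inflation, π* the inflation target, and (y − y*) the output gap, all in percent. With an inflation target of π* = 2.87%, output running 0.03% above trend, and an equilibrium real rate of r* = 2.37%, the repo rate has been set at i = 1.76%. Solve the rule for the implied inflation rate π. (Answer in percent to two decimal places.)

Output 0.03% above potential → (y − y*) = 0.03.
Collecting π: i = r* + (1 + 0.5) π − 0.5 π* + 0.5 (y − y*)
1.5 π = 1.76 − 2.37 + 0.5 × 2.87 − 0.5 × 0.03 = 0.81
π = 0.81 / 1.5 = 0.54

0.54%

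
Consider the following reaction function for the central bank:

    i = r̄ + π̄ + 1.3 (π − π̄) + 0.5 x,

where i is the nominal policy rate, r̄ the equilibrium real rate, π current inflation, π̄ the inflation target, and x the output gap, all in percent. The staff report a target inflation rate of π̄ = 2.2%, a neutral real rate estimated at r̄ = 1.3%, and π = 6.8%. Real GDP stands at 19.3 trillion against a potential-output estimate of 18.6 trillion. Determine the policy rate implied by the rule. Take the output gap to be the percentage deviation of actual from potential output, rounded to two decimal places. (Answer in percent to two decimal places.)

Output gap = 100 × (19.3 − 18.6) / 18.6 = 3.76%.
i = 1.30 + 2.20 + 1.3 × (6.80 − 2.20) + 0.5 × 3.76
   = 1.30 + 2.2 + 5.98 + 1.88 = 11.36

11.36%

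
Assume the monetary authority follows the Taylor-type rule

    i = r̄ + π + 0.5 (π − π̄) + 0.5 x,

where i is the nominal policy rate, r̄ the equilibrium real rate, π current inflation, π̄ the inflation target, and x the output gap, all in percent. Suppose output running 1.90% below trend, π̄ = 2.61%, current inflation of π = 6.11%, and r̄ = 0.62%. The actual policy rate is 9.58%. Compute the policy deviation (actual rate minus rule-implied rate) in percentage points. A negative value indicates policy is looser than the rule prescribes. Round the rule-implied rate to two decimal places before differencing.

Output 1.90% below potential → x = -1.90.
i = 0.62 + 6.11 + 0.5 × (6.11 − 2.61) + 0.5 × (-1.90)
   = 0.62 + 6.11 + 1.75 − 0.95 = 7.53
Deviation = 9.58 − 7.53 = 2.05 pp.

2.05 pp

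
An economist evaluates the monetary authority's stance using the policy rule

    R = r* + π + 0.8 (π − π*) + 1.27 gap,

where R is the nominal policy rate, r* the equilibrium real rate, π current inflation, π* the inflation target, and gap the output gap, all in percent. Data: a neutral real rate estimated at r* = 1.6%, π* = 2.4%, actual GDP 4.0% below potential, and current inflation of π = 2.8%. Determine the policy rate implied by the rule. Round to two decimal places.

-0.36%

Output 4.0% below potential → gap = -4.0.
R = 1.6 + 2.8 + 0.8 × (2.8 − 2.4) + 1.27 × (-4.0)
   = 1.6 + 2.8 + 0.32 − 5.08 = -0.36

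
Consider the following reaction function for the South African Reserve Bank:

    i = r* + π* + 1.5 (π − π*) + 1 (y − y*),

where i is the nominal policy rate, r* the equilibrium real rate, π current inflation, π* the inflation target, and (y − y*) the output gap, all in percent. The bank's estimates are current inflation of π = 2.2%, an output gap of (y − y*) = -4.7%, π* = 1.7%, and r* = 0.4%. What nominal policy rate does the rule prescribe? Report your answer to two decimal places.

i = 0.4 + 1.7 + 1.5 × (2.2 − 1.7) + 1 × (-4.7)
   = 0.4 + 1.7 + 0.75 − 4.7 = -1.85

-1.85%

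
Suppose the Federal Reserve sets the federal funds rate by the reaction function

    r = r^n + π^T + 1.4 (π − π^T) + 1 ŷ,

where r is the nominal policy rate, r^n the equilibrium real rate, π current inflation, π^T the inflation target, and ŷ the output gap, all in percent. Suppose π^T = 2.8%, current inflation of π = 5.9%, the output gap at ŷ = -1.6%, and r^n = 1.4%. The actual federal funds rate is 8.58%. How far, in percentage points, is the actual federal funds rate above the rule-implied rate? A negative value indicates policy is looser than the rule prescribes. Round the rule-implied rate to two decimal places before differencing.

r = 1.4 + 2.8 + 1.4 × (5.9 − 2.8) + 1 × (-1.6)
   = 1.4 + 2.8 + 4.34 − 1.6 = 6.94
Deviation = 8.58 − 6.94 = 1.64 pp.

1.64 pp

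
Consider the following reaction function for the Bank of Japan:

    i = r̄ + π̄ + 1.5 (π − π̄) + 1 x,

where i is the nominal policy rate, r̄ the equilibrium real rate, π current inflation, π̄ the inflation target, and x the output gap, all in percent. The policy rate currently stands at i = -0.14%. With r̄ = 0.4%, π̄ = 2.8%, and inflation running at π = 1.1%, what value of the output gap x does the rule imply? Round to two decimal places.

1 x = -0.14 − 0.4 − 2.8 − 1.5 × (1.1 − 2.8) = -0.79
x = -0.79 / 1 = -0.79

-0.79%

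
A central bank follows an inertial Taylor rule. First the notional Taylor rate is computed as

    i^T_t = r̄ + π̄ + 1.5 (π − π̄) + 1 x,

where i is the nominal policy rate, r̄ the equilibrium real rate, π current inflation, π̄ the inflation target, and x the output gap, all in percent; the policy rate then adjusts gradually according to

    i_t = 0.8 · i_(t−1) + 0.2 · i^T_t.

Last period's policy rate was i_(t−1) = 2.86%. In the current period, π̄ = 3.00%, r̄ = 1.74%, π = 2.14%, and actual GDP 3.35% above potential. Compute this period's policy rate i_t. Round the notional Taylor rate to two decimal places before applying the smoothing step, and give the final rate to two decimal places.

Output 3.35% above potential → x = 3.35.
i^T_t = 1.74 + 3.00 + 1.5 × (2.14 − 3.00) + 1 × 3.35
   = 1.74 + 3 − 1.29 + 3.35 = 6.80
i_t = 0.8 × 2.86 + 0.2 × 6.80 = 2.288 + 1.36 = 3.65

3.65%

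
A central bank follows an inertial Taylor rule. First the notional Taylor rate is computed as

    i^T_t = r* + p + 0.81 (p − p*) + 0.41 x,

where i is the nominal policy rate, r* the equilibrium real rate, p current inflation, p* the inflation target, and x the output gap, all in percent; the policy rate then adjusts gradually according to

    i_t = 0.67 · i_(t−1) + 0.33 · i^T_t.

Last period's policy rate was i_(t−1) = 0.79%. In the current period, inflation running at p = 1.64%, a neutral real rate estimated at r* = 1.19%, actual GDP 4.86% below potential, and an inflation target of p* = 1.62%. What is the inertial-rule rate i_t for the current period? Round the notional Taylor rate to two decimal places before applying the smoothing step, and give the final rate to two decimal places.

Output 4.86% below potential → x = -4.86.
i^T_t = 1.19 + 1.64 + 0.81 × (1.64 − 1.62) + 0.41 × (-4.86)
   = 1.19 + 1.64 + 0.0162 − 1.9926 = 0.85
i_t = 0.67 × 0.79 + 0.33 × 0.85 = 0.5293 + 0.2805 = 0.81

0.81%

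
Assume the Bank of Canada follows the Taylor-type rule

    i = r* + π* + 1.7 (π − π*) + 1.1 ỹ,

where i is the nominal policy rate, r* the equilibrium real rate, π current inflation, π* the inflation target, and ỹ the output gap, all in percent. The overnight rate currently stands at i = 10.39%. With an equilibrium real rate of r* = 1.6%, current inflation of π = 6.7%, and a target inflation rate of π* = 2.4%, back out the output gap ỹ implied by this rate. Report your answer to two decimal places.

1.1 ỹ = 10.39 − 1.6 − 2.4 − 1.7 × (6.7 − 2.4) = -0.92
ỹ = -0.92 / 1.1 = -0.84

-0.84%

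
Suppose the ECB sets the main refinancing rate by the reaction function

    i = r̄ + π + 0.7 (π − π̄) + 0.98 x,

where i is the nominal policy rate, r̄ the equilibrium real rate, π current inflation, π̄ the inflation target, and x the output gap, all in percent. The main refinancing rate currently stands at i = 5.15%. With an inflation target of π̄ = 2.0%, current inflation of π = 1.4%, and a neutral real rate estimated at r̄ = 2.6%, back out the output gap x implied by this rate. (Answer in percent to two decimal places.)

1.60%

0.98 x = 5.15 − 2.6 − 1.4 − 0.7 × (1.4 − 2.0) = 1.57
x = 1.57 / 0.98 = 1.60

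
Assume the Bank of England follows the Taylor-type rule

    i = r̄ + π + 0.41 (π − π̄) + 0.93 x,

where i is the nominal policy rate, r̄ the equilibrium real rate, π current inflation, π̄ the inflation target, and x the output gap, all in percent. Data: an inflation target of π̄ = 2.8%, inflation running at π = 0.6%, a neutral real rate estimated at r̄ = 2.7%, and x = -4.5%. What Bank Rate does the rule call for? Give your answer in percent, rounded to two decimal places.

-1.79%

i = 2.7 + 0.6 + 0.41 × (0.6 − 2.8) + 0.93 × (-4.5)
   = 2.7 + 0.6 − 0.902 − 4.185 = -1.79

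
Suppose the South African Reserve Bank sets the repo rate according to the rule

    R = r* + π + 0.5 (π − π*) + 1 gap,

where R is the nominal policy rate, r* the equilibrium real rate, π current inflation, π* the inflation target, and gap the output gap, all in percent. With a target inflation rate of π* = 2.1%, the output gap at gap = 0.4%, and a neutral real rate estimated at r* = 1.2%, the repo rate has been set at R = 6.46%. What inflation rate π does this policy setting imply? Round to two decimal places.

3.94%

Collecting π: R = r* + (1 + 0.5) π − 0.5 π* + 1 gap
1.5 π = 6.46 − 1.2 + 0.5 × 2.1 − 1 × 0.4 = 5.91
π = 5.91 / 1.5 = 3.94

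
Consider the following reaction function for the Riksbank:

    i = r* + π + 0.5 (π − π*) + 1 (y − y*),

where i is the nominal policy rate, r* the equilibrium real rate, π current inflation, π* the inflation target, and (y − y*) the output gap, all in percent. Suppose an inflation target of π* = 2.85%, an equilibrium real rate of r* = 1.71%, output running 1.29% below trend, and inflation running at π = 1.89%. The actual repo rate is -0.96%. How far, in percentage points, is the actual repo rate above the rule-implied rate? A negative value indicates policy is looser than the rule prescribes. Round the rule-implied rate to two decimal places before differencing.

-2.79 pp

Output 1.29% below potential → (y − y*) = -1.29.
i = 1.71 + 1.89 + 0.5 × (1.89 − 2.85) + 1 × (-1.29)
   = 1.71 + 1.89 − 0.48 − 1.29 = 1.83
Deviation = -0.96 − 1.83 = -2.79 pp.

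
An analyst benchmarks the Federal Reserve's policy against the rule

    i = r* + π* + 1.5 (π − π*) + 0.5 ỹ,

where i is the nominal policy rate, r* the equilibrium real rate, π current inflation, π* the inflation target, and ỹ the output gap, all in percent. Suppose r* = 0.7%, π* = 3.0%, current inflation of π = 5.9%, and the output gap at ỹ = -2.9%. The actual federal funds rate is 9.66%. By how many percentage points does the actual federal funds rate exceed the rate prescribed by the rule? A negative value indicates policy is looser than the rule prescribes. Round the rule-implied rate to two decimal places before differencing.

i = 0.7 + 3.0 + 1.5 × (5.9 − 3.0) + 0.5 × (-2.9)
   = 0.7 + 3 + 4.35 − 1.45 = 6.60
Deviation = 9.66 − 6.60 = 3.06 pp.

3.06 pp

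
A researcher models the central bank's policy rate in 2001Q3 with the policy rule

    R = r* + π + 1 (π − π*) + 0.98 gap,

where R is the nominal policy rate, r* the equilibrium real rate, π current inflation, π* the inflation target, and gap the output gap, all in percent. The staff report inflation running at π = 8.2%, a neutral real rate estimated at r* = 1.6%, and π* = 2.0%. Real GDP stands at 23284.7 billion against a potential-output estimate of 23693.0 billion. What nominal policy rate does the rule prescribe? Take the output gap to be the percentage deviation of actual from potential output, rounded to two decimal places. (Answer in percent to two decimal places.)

14.31%

Output gap = 100 × (23284.7 − 23693.0) / 23693.0 = -1.72%.
R = 1.60 + 8.20 + 1 × (8.20 − 2.00) + 0.98 × (-1.72)
   = 1.60 + 8.2 + 6.2 − 1.6856 = 14.31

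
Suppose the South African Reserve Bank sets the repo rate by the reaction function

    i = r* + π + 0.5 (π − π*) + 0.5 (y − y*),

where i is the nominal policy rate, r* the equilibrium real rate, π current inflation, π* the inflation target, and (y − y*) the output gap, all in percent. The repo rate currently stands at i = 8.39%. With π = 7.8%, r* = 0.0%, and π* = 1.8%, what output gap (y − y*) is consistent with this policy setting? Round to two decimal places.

0.5 (y − y*) = 8.39 − 0.0 − 7.8 − 0.5 × (7.8 − 1.8) = -2.41
(y − y*) = -2.41 / 0.5 = -4.82

-4.82%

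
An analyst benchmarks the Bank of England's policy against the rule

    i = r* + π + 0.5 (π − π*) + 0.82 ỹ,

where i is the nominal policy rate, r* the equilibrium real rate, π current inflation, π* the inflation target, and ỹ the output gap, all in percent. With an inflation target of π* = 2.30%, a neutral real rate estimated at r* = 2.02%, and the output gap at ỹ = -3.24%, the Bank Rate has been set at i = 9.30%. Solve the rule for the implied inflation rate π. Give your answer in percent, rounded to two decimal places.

7.39%

Collecting π: i = r* + (1 + 0.5) π − 0.5 π* + 0.82 ỹ
1.5 π = 9.30 − 2.02 + 0.5 × 2.30 − 0.82 × (-3.24) = 11.0868
π = 11.0868 / 1.5 = 7.39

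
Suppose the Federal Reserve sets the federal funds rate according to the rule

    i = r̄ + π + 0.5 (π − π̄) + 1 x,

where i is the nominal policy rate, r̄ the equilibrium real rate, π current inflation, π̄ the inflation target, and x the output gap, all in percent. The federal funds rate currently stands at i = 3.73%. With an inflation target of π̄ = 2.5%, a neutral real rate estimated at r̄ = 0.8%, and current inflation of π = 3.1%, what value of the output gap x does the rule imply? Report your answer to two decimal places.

1 x = 3.73 − 0.8 − 3.1 − 0.5 × (3.1 − 2.5) = -0.47
x = -0.47 / 1 = -0.47

-0.47%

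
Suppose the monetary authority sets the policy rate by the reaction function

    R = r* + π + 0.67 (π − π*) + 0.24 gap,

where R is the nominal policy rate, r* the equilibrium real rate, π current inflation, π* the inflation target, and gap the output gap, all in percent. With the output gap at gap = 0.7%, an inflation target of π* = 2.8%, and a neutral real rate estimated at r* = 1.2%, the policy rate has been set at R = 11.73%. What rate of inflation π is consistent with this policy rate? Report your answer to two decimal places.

Collecting π: R = r* + (1 + 0.67) π − 0.67 π* + 0.24 gap
1.67 π = 11.73 − 1.2 + 0.67 × 2.8 − 0.24 × 0.7 = 12.238
π = 12.238 / 1.67 = 7.33

7.33%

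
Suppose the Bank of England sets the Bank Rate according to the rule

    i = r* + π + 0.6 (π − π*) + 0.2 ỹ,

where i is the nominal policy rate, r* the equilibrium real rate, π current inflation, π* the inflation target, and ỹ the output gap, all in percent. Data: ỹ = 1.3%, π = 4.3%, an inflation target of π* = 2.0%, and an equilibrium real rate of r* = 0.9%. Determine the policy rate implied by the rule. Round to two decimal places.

6.84%

i = 0.9 + 4.3 + 0.6 × (4.3 − 2.0) + 0.2 × 1.3
   = 0.9 + 4.3 + 1.38 + 0.26 = 6.84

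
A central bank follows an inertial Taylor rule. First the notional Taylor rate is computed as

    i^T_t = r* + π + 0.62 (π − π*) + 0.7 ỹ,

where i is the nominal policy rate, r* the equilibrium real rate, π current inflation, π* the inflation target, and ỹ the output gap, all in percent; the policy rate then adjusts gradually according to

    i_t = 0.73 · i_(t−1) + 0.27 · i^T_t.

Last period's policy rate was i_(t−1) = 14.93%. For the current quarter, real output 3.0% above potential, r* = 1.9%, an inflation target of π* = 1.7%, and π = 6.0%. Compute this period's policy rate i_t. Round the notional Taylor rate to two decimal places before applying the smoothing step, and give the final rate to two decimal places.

14.32%

Output 3.0% above potential → ỹ = 3.0.
i^T_t = 1.9 + 6.0 + 0.62 × (6.0 − 1.7) + 0.7 × 3.0
   = 1.9 + 6 + 2.666 + 2.1 = 12.67
i_t = 0.73 × 14.93 + 0.27 × 12.67 = 10.8989 + 3.4209 = 14.32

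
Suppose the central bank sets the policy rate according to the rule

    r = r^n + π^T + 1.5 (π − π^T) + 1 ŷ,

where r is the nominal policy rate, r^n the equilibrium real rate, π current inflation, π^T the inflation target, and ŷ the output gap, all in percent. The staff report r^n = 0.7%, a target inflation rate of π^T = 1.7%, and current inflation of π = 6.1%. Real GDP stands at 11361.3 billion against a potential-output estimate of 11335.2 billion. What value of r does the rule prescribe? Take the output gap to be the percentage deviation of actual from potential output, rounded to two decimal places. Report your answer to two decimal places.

Output gap = 100 × (11361.3 − 11335.2) / 11335.2 = 0.23%.
r = 0.70 + 1.70 + 1.5 × (6.10 − 1.70) + 1 × 0.23
   = 0.70 + 1.7 + 6.6 + 0.23 = 9.23

9.23%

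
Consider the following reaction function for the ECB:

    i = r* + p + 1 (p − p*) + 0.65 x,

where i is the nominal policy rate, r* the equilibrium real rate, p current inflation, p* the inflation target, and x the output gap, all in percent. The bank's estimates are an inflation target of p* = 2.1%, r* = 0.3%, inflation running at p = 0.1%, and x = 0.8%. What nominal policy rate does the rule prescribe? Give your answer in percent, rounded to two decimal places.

-1.08%

i = 0.3 + 0.1 + 1 × (0.1 − 2.1) + 0.65 × 0.8
   = 0.3 + 0.1 − 2 + 0.52 = -1.08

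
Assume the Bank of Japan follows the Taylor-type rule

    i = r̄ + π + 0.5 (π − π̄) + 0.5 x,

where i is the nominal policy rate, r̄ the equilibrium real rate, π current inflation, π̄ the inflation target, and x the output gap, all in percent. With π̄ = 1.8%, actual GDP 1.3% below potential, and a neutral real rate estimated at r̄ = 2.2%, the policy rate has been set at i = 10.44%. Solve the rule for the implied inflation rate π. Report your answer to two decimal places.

Output 1.3% below potential → x = -1.3.
Collecting π: i = r̄ + (1 + 0.5) π − 0.5 π̄ + 0.5 x
1.5 π = 10.44 − 2.2 + 0.5 × 1.8 − 0.5 × (-1.3) = 9.79
π = 9.79 / 1.5 = 6.53

6.53%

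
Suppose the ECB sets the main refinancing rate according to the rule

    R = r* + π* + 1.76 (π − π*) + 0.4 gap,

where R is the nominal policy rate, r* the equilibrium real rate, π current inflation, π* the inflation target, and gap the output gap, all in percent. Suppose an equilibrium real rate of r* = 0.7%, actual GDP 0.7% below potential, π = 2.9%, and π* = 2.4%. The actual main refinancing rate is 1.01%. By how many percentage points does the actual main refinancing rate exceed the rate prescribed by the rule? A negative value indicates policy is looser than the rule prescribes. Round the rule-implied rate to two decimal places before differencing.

Output 0.7% below potential → gap = -0.7.
R = 0.7 + 2.4 + 1.76 × (2.9 − 2.4) + 0.4 × (-0.7)
   = 0.7 + 2.4 + 0.88 − 0.28 = 3.70
Deviation = 1.01 − 3.70 = -2.69 pp.

-2.69 pp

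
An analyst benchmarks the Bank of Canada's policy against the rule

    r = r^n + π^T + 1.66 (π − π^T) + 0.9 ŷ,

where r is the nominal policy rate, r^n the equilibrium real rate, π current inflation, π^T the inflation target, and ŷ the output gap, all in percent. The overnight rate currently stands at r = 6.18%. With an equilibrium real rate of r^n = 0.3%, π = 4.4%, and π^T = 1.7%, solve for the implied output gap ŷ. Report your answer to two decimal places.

-0.34%

0.9 ŷ = 6.18 − 0.3 − 1.7 − 1.66 × (4.4 − 1.7) = -0.302
ŷ = -0.302 / 0.9 = -0.34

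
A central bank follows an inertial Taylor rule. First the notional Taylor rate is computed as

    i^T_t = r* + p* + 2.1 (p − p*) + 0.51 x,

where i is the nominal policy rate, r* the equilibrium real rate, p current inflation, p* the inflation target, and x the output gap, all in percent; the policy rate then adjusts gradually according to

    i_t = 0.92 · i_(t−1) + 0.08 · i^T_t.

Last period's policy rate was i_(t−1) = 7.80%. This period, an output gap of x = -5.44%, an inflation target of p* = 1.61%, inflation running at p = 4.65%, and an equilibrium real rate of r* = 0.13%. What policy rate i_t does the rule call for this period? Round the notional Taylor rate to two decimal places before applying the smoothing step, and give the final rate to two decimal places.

7.60%

i^T_t = 0.13 + 1.61 + 2.1 × (4.65 − 1.61) + 0.51 × (-5.44)
   = 0.13 + 1.61 + 6.384 − 2.7744 = 5.35
i_t = 0.92 × 7.80 + 0.08 × 5.35 = 7.176 + 0.428 = 7.60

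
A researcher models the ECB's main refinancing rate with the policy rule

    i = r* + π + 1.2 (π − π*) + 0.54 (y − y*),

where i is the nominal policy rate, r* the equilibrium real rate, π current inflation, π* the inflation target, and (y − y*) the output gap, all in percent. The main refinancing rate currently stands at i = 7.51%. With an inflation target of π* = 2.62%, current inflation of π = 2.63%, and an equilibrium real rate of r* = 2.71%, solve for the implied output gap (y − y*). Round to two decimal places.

0.54 (y − y*) = 7.51 − 2.71 − 2.63 − 1.2 × (2.63 − 2.62) = 2.158
(y − y*) = 2.158 / 0.54 = 4.00

4.00%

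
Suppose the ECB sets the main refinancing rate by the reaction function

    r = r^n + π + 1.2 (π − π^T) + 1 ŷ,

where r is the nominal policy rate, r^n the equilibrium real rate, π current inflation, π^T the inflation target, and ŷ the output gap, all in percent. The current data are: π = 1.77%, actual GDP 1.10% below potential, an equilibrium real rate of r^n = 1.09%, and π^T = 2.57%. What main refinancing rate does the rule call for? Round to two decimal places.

Output 1.10% below potential → ŷ = -1.10.
r = 1.09 + 1.77 + 1.2 × (1.77 − 2.57) + 1 × (-1.10)
   = 1.09 + 1.77 − 0.96 − 1.1 = 0.80

0.80%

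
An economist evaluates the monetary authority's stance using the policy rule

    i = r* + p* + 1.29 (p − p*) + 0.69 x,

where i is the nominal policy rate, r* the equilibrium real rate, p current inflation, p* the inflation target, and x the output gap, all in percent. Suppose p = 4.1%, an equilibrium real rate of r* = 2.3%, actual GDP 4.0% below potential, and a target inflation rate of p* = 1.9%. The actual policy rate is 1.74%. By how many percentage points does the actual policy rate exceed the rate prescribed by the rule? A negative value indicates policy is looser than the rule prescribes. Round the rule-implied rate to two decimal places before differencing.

Output 4.0% below potential → x = -4.0.
i = 2.3 + 1.9 + 1.29 × (4.1 − 1.9) + 0.69 × (-4.0)
   = 2.3 + 1.9 + 2.838 − 2.76 = 4.28
Deviation = 1.74 − 4.28 = -2.54 pp.

-2.54 pp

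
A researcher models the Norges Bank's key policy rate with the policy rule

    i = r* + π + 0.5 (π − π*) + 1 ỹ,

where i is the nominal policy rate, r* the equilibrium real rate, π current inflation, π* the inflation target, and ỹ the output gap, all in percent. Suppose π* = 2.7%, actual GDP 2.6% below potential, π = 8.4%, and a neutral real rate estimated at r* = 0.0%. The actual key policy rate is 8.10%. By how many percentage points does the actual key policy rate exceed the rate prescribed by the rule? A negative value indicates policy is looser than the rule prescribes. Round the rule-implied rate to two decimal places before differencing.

Output 2.6% below potential → ỹ = -2.6.
i = 0.0 + 8.4 + 0.5 × (8.4 − 2.7) + 1 × (-2.6)
   = 0.0 + 8.4 + 2.85 − 2.6 = 8.65
Deviation = 8.10 − 8.65 = -0.55 pp.

-0.55 pp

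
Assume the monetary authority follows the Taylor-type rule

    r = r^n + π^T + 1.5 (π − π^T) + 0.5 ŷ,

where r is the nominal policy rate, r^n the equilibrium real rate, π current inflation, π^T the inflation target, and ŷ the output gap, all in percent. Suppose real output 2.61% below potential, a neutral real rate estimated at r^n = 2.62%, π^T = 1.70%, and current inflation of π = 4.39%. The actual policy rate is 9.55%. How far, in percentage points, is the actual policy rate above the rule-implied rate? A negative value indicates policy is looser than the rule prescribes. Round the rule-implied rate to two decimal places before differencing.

2.50 pp

Output 2.61% below potential → ŷ = -2.61.
r = 2.62 + 1.70 + 1.5 × (4.39 − 1.70) + 0.5 × (-2.61)
   = 2.62 + 1.7 + 4.035 − 1.305 = 7.05
Deviation = 9.55 − 7.05 = 2.50 pp.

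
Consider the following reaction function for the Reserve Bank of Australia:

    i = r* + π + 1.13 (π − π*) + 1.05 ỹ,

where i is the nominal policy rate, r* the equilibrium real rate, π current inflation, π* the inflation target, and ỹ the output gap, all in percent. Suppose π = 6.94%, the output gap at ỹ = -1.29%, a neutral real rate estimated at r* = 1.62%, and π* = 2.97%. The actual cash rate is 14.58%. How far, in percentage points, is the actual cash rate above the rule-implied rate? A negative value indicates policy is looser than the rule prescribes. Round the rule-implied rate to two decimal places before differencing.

2.89 pp

i = 1.62 + 6.94 + 1.13 × (6.94 − 2.97) + 1.05 × (-1.29)
   = 1.62 + 6.94 + 4.4861 − 1.3545 = 11.69
Deviation = 14.58 − 11.69 = 2.89 pp.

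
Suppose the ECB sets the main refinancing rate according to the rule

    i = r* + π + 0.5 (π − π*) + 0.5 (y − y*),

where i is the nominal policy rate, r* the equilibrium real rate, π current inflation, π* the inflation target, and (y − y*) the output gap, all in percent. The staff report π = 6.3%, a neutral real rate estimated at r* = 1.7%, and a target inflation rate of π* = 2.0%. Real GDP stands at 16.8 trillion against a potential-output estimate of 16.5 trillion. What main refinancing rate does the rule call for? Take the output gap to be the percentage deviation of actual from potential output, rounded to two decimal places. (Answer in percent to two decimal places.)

11.06%

Output gap = 100 × (16.8 − 16.5) / 16.5 = 1.82%.
i = 1.70 + 6.30 + 0.5 × (6.30 − 2.00) + 0.5 × 1.82
   = 1.70 + 6.3 + 2.15 + 0.91 = 11.06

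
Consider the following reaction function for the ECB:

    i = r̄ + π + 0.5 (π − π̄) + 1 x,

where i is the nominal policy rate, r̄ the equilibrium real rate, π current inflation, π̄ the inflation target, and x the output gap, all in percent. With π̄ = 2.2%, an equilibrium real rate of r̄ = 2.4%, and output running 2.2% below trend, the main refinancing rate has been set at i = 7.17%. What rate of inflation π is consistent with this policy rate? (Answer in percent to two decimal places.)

Output 2.2% below potential → x = -2.2.
Collecting π: i = r̄ + (1 + 0.5) π − 0.5 π̄ + 1 x
1.5 π = 7.17 − 2.4 + 0.5 × 2.2 − 1 × (-2.2) = 8.07
π = 8.07 / 1.5 = 5.38

5.38%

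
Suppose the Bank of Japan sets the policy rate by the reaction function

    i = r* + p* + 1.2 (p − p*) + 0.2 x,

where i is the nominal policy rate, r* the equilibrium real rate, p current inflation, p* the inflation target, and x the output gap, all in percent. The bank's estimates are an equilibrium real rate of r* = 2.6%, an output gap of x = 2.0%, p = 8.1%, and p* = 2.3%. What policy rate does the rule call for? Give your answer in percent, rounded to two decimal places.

12.26%

i = 2.6 + 2.3 + 1.2 × (8.1 − 2.3) + 0.2 × 2.0
   = 2.6 + 2.3 + 6.96 + 0.4 = 12.26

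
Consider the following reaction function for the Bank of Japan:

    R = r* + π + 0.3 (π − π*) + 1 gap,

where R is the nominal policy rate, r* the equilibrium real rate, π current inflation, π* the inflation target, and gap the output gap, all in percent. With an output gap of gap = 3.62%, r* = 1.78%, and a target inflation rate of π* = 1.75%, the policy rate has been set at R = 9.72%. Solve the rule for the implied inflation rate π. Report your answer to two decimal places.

3.73%

Collecting π: R = r* + (1 + 0.3) π − 0.3 π* + 1 gap
1.3 π = 9.72 − 1.78 + 0.3 × 1.75 − 1 × 3.62 = 4.845
π = 4.845 / 1.3 = 3.73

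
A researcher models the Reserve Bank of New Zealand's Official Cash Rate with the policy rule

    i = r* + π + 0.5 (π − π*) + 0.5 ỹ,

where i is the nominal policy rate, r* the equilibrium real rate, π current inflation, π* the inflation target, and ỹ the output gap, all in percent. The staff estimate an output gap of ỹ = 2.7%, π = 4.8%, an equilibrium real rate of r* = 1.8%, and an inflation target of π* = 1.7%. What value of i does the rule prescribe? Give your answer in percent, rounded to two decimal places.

9.50%

i = 1.8 + 4.8 + 0.5 × (4.8 − 1.7) + 0.5 × 2.7
   = 1.8 + 4.8 + 1.55 + 1.35 = 9.50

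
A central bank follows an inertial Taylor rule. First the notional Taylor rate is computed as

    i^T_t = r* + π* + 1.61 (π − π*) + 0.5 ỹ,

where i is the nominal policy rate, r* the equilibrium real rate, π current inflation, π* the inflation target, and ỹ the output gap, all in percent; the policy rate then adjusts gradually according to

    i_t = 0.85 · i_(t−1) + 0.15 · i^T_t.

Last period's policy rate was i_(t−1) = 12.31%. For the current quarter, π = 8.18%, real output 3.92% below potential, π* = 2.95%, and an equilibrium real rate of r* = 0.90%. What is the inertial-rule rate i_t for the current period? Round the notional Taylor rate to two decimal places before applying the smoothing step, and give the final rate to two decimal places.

12.01%

Output 3.92% below potential → ỹ = -3.92.
i^T_t = 0.90 + 2.95 + 1.61 × (8.18 − 2.95) + 0.5 × (-3.92)
   = 0.90 + 2.95 + 8.4203 − 1.96 = 10.31
i_t = 0.85 × 12.31 + 0.15 × 10.31 = 10.4635 + 1.5465 = 12.01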